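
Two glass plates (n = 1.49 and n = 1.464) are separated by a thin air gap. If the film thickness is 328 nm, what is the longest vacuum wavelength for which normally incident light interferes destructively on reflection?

Ray reflecting at the top interface goes from n = 1.49 toward n = 1.0: no phase shift.
At the lower boundary (n = 1.0 to n = 1.464) the reflected ray undergoes a half-wave phase shift.
The two reflections differ by half a wavelength.
With one net inversion, destructive interference in reflection requires 2 n t = m λ.
λ = 2 n t / m. The longest wavelength is m = 1: λ = 2 × 1.0 × 328 / 1.00 = 656 nm.

656 nm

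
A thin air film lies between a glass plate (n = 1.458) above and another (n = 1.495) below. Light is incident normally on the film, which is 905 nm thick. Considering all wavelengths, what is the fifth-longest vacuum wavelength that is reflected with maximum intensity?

402 nm

Top surface (1.458 → 1.0): reflection off a lower-index medium gives no phase shift.
Ray reflecting at the bottom interface goes from n = 1.0 toward n = 1.495: a half-wave phase shift.
Exactly one π shift → a net half-wave offset.
So the condition for constructive reflection is 2 n t = (m + ½) λ.
λ = 2 n t / (m + ½). The fifth-longest wavelength is m = 4: λ = 2 × 1.0 × 905 / 4.50 = 402 nm.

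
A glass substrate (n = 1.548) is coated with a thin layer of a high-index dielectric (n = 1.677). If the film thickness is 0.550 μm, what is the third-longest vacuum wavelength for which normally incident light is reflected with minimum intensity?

615 nm

Top surface (1.0 → 1.677): reflection off a higher-index medium gives a half-wave phase shift.
Ray reflecting at the bottom interface goes from n = 1.677 toward n = 1.548: no phase shift.
Exactly one π shift → a net half-wave offset.
So the condition for destructive reflection is 2 n t = m λ.
λ = 2 n t / m. The third-longest wavelength is m = 3: λ = 2 × 1.677 × 550 / 3.00 = 615 nm.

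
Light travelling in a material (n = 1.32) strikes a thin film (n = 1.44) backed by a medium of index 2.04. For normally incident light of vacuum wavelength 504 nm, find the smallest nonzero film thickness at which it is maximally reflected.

Ray reflecting at the top interface goes from n = 1.32 toward n = 1.44: a half-wave phase shift.
At the lower boundary (n = 1.44 to n = 2.04) the reflected ray undergoes a half-wave phase shift.
The two reflections carry the same phase change, so no net offset.
With no net inversion, constructive interference in reflection requires 2 n t = m λ.
Minimum nonzero at m = 1: t = λ / (2 n) = 504 / (2 × 1.44) = 175 nm.

175 nm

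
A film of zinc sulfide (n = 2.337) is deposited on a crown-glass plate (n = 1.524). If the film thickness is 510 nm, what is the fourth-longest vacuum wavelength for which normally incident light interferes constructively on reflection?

681 nm

Top surface (1.0 → 2.337): reflection off a higher-index medium gives a half-wave phase shift.
At the lower boundary (n = 2.337 to n = 1.524) the reflected ray undergoes no phase shift.
Net: one phase inversion between the two reflected rays.
For bright reflection here: 2 n t = (m + ½) λ.
λ = 2 n t / (m + ½). The fourth-longest wavelength is m = 3: λ = 2 × 2.337 × 510 / 3.50 = 681 nm.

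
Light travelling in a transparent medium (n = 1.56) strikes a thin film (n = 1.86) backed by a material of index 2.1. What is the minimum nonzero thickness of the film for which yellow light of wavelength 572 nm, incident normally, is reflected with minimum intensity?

Top surface (1.56 → 1.86): reflection off a higher-index medium gives a half-wave phase shift.
At the lower boundary (n = 1.86 to n = 2.1) the reflected ray undergoes a half-wave phase shift.
The two reflections carry the same phase change, so no net offset.
With no net inversion, destructive interference in reflection requires 2 n t = (m + ½) λ.
Minimum at m = 0: t = λ / (4 n) = 572 / (4 × 1.86) = 76.9 nm.

76.9 nm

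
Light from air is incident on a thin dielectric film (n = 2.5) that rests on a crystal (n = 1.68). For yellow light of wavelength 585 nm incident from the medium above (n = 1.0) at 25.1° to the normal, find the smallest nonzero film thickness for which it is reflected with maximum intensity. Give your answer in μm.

At the upper boundary (n = 1.0 to n = 2.5) the reflected ray undergoes a half-wave phase shift.
Ray reflecting at the bottom interface goes from n = 2.5 toward n = 1.68: no phase shift.
Exactly one π shift → a net half-wave offset.
For strong reflection here: 2 n t cos θ_r = (m + ½) λ.
Snell's law: 1.0 sin 25.1° = 2.5 sin θ_r → sin θ_r = 0.170, cos θ_r = 0.985.
Minimum at m = 0: t = λ / (4 n cos θ_r) = 585 / (4 × 2.5 × 0.985) = 59.4 nm.

0.0594 μm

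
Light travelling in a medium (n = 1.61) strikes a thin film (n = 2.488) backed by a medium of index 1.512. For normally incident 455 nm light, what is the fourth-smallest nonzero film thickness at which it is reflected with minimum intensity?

At the upper boundary (n = 1.61 to n = 2.488) the reflected ray undergoes a half-wave phase shift.
Bottom surface (2.488 → 1.512): reflection off a lower-index medium gives no phase shift.
Net: one phase inversion between the two reflected rays.
For weak reflection here: 2 n t = m λ.
The fourth-smallest nonzero thickness corresponds to m = 4: t = m λ / (2 n) = 4.00 × 455 / (2 × 2.488) = 366 nm.

366 nm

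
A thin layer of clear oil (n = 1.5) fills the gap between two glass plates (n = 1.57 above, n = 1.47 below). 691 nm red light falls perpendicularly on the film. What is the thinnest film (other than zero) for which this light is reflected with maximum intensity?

230 nm

At the upper boundary (n = 1.57 to n = 1.5) the reflected ray undergoes no phase shift.
Ray reflecting at the bottom interface goes from n = 1.5 toward n = 1.47: no phase shift.
Zero or two π shifts → no net half-wave offset.
So the condition for constructive reflection is 2 n t = m λ.
Minimum nonzero at m = 1: t = λ / (2 n) = 691 / (2 × 1.5) = 230 nm.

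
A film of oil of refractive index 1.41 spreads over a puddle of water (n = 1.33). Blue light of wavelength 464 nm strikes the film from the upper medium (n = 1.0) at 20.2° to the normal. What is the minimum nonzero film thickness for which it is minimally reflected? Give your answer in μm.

Top surface (1.0 → 1.41): reflection off a higher-index medium gives a half-wave phase shift.
Bottom surface (1.41 → 1.33): reflection off a lower-index medium gives no phase shift.
Exactly one π shift → a net half-wave offset.
For weak reflection here: 2 n t cos θ_r = m λ.
Snell's law: 1.0 sin 20.2° = 1.41 sin θ_r → sin θ_r = 0.245, cos θ_r = 0.970.
Minimum nonzero at m = 1: t = λ / (2 n cos θ_r) = 464 / (2 × 1.41 × 0.970) = 170 nm.

0.170 μm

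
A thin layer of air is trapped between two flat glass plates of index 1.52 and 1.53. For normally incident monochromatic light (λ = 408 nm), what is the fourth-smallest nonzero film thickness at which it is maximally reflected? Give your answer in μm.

Ray reflecting at the top interface goes from n = 1.52 toward n = 1.0: no phase shift.
Ray reflecting at the bottom interface goes from n = 1.0 toward n = 1.53: a half-wave phase shift.
Exactly one π shift → a net half-wave offset.
For maximum reflection here: 2 n t = (m + ½) λ.
The fourth-smallest nonzero thickness corresponds to m = 3: t = (m + ½) λ / (2 n) = 3.50 × 408 / (2 × 1.0) = 714 nm.

0.714 μm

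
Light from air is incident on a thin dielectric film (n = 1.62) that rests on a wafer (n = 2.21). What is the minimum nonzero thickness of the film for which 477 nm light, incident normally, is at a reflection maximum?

147 nm

Ray reflecting at the top interface goes from n = 1.0 toward n = 1.62: a half-wave phase shift.
Ray reflecting at the bottom interface goes from n = 1.62 toward n = 2.21: a half-wave phase shift.
The two reflections carry the same phase change, so no net offset.
With no net inversion, constructive interference in reflection requires 2 n t = m λ.
Minimum nonzero at m = 1: t = λ / (2 n) = 477 / (2 × 1.62) = 147 nm.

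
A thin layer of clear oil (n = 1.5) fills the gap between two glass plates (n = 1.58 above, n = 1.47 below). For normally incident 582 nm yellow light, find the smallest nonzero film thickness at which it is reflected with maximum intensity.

194 nm

Top surface (1.58 → 1.5): reflection off a lower-index medium gives no phase shift.
Ray reflecting at the bottom interface goes from n = 1.5 toward n = 1.47: no phase shift.
Net: no relative phase inversion (both shifts match).
For strong reflection here: 2 n t = m λ.
Minimum nonzero at m = 1: t = λ / (2 n) = 582 / (2 × 1.5) = 194 nm.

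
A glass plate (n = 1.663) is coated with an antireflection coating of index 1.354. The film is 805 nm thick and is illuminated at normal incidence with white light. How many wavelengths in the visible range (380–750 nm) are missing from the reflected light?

3

At the upper boundary (n = 1.0 to n = 1.354) the reflected ray undergoes a half-wave phase shift.
Bottom surface (1.354 → 1.663): reflection off a higher-index medium gives a half-wave phase shift.
The two reflections carry the same phase change, so no net offset.
For weak reflection here: 2 n t = (m + ½) λ.
λ = 2 n t / (m + ½) = 2180 / (m + ½) nm.
m=2: 872 nm (IR); m=3: 623 nm (visible); m=4: 484 nm (visible); m=5: 396 nm (visible); m=6: 335 nm (UV).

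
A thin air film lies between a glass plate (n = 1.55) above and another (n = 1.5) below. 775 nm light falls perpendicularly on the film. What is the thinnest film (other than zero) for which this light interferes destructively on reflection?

388 nm

At the upper boundary (n = 1.55 to n = 1.0) the reflected ray undergoes no phase shift.
Ray reflecting at the bottom interface goes from n = 1.0 toward n = 1.5: a half-wave phase shift.
Net: one phase inversion between the two reflected rays.
For weak reflection here: 2 n t = m λ.
Minimum nonzero at m = 1: t = λ / (2 n) = 775 / (2 × 1.0) = 388 nm.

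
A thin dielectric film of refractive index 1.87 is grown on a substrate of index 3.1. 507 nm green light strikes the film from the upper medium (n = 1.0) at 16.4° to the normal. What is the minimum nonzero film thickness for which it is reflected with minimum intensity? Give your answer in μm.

Top surface (1.0 → 1.87): reflection off a higher-index medium gives a half-wave phase shift.
At the lower boundary (n = 1.87 to n = 3.1) the reflected ray undergoes a half-wave phase shift.
Net: no relative phase inversion (both shifts match).
So the condition for destructive reflection is 2 n t cos θ_r = (m + ½) λ.
Snell's law: 1.0 sin 16.4° = 1.87 sin θ_r → sin θ_r = 0.151, cos θ_r = 0.989.
Minimum at m = 0: t = λ / (4 n cos θ_r) = 507 / (4 × 1.87 × 0.989) = 68.6 nm.

0.0686 μm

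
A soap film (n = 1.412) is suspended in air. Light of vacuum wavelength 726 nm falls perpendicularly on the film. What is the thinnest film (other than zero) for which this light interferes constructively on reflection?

At the upper boundary (n = 1.0 to n = 1.412) the reflected ray undergoes a half-wave phase shift.
At the lower boundary (n = 1.412 to n = 1.0) the reflected ray undergoes no phase shift.
Exactly one π shift → a net half-wave offset.
For strong reflection here: 2 n t = (m + ½) λ.
Minimum at m = 0: t = λ / (4 n) = 726 / (4 × 1.412) = 129 nm.

129 nm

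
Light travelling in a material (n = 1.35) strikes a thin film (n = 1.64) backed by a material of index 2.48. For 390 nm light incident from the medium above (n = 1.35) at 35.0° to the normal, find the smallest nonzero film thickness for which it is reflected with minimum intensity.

67.4 nm

Top surface (1.35 → 1.64): reflection off a higher-index medium gives a half-wave phase shift.
Bottom surface (1.64 → 2.48): reflection off a higher-index medium gives a half-wave phase shift.
The two reflections carry the same phase change, so no net offset.
So the condition for destructive reflection is 2 n t cos θ_r = (m + ½) λ.
Snell's law: 1.35 sin 35.0° = 1.64 sin θ_r → sin θ_r = 0.472, cos θ_r = 0.882.
Minimum at m = 0: t = λ / (4 n cos θ_r) = 390 / (4 × 1.64 × 0.882) = 67.4 nm.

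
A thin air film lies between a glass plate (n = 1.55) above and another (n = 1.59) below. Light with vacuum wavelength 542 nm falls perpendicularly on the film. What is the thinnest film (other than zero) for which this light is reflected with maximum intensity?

136 nm

Top surface (1.55 → 1.0): reflection off a lower-index medium gives no phase shift.
At the lower boundary (n = 1.0 to n = 1.59) the reflected ray undergoes a half-wave phase shift.
Net: one phase inversion between the two reflected rays.
For bright reflection here: 2 n t = (m + ½) λ.
Minimum at m = 0: t = λ / (4 n) = 542 / (4 × 1.0) = 136 nm.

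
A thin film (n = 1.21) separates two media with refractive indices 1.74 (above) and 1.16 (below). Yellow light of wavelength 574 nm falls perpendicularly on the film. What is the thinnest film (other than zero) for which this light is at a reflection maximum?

237 nm

Ray reflecting at the top interface goes from n = 1.74 toward n = 1.21: no phase shift.
Bottom surface (1.21 → 1.16): reflection off a lower-index medium gives no phase shift.
Zero or two π shifts → no net half-wave offset.
With no net inversion, constructive interference in reflection requires 2 n t = m λ.
Minimum nonzero at m = 1: t = λ / (2 n) = 574 / (2 × 1.21) = 237 nm.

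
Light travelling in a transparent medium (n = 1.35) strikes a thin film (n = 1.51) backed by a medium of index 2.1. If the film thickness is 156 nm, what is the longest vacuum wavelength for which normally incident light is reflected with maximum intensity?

At the upper boundary (n = 1.35 to n = 1.51) the reflected ray undergoes a half-wave phase shift.
At the lower boundary (n = 1.51 to n = 2.1) the reflected ray undergoes a half-wave phase shift.
The two reflections carry the same phase change, so no net offset.
So the condition for constructive reflection is 2 n t = m λ.
λ = 2 n t / m. The longest wavelength is m = 1: λ = 2 × 1.51 × 156 / 1.00 = 471 nm.

471 nm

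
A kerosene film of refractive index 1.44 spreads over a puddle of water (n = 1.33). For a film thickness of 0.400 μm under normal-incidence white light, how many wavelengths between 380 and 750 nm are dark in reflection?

At the upper boundary (n = 1.0 to n = 1.44) the reflected ray undergoes a half-wave phase shift.
Ray reflecting at the bottom interface goes from n = 1.44 toward n = 1.33: no phase shift.
Net: one phase inversion between the two reflected rays.
For weak reflection here: 2 n t = m λ.
λ = 2 n t / m = 1152 / m nm.
m=1: 1152 nm (IR); m=2: 576 nm (visible); m=3: 384 nm (visible); m=4: 288 nm (UV).

2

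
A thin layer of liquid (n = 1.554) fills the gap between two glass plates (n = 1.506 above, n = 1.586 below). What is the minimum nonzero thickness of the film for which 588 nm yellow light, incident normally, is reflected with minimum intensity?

94.6 nm

At the upper boundary (n = 1.506 to n = 1.554) the reflected ray undergoes a half-wave phase shift.
At the lower boundary (n = 1.554 to n = 1.586) the reflected ray undergoes a half-wave phase shift.
Zero or two π shifts → no net half-wave offset.
With no net inversion, destructive interference in reflection requires 2 n t = (m + ½) λ.
Minimum at m = 0: t = λ / (4 n) = 588 / (4 × 1.554) = 94.6 nm.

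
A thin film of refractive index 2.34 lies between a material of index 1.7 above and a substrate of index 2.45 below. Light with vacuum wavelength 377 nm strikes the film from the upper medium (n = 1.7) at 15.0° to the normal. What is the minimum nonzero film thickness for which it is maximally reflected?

Top surface (1.7 → 2.34): reflection off a higher-index medium gives a half-wave phase shift.
At the lower boundary (n = 2.34 to n = 2.45) the reflected ray undergoes a half-wave phase shift.
The two reflections carry the same phase change, so no net offset.
With no net inversion, constructive interference in reflection requires 2 n t cos θ_r = m λ.
Snell's law: 1.7 sin 15.0° = 2.34 sin θ_r → sin θ_r = 0.188, cos θ_r = 0.982.
Minimum nonzero at m = 1: t = λ / (2 n cos θ_r) = 377 / (2 × 2.34 × 0.982) = 82.0 nm.

82.0 nm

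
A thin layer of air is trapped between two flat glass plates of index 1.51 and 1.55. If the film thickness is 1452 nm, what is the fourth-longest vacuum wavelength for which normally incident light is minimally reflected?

Top surface (1.51 → 1.0): reflection off a lower-index medium gives no phase shift.
At the lower boundary (n = 1.0 to n = 1.55) the reflected ray undergoes a half-wave phase shift.
The two reflections differ by half a wavelength.
For minimum reflection here: 2 n t = m λ.
λ = 2 n t / m. The fourth-longest wavelength is m = 4: λ = 2 × 1.0 × 1452 / 4.00 = 726 nm.

726 nm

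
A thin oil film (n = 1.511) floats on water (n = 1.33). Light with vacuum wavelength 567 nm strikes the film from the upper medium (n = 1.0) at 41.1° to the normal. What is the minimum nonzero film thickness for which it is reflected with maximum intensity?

104 nm

Ray reflecting at the top interface goes from n = 1.0 toward n = 1.511: a half-wave phase shift.
Ray reflecting at the bottom interface goes from n = 1.511 toward n = 1.33: no phase shift.
Net: one phase inversion between the two reflected rays.
So the condition for constructive reflection is 2 n t cos θ_r = (m + ½) λ.
Snell's law: 1.0 sin 41.1° = 1.511 sin θ_r → sin θ_r = 0.435, cos θ_r = 0.900.
Minimum at m = 0: t = λ / (4 n cos θ_r) = 567 / (4 × 1.511 × 0.900) = 104 nm.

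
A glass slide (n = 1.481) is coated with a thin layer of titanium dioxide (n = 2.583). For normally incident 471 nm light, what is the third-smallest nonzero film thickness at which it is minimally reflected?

Top surface (1.0 → 2.583): reflection off a higher-index medium gives a half-wave phase shift.
Ray reflecting at the bottom interface goes from n = 2.583 toward n = 1.481: no phase shift.
The two reflections differ by half a wavelength.
So the condition for destructive reflection is 2 n t = m λ.
The third-smallest nonzero thickness corresponds to m = 3: t = m λ / (2 n) = 3.00 × 471 / (2 × 2.583) = 274 nm.

274 nm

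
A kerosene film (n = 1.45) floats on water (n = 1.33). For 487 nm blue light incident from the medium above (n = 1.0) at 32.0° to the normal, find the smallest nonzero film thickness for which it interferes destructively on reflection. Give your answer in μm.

0.180 μm

Top surface (1.0 → 1.45): reflection off a higher-index medium gives a half-wave phase shift.
Bottom surface (1.45 → 1.33): reflection off a lower-index medium gives no phase shift.
Exactly one π shift → a net half-wave offset.
So the condition for destructive reflection is 2 n t cos θ_r = m λ.
Snell's law: 1.0 sin 32.0° = 1.45 sin θ_r → sin θ_r = 0.365, cos θ_r = 0.931.
Minimum nonzero at m = 1: t = λ / (2 n cos θ_r) = 487 / (2 × 1.45 × 0.931) = 180 nm.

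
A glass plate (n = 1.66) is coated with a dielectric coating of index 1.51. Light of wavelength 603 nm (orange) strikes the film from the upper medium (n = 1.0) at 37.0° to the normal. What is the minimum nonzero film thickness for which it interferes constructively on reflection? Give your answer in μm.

Top surface (1.0 → 1.51): reflection off a higher-index medium gives a half-wave phase shift.
Bottom surface (1.51 → 1.66): reflection off a higher-index medium gives a half-wave phase shift.
The two reflections carry the same phase change, so no net offset.
So the condition for constructive reflection is 2 n t cos θ_r = m λ.
Snell's law: 1.0 sin 37.0° = 1.51 sin θ_r → sin θ_r = 0.399, cos θ_r = 0.917.
Minimum nonzero at m = 1: t = λ / (2 n cos θ_r) = 603 / (2 × 1.51 × 0.917) = 218 nm.

0.218 μm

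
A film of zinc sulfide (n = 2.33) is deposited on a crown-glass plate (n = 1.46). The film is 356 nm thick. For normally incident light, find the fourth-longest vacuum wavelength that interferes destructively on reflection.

415 nm

Top surface (1.0 → 2.33): reflection off a higher-index medium gives a half-wave phase shift.
Ray reflecting at the bottom interface goes from n = 2.33 toward n = 1.46: no phase shift.
Exactly one π shift → a net half-wave offset.
With one net inversion, destructive interference in reflection requires 2 n t = m λ.
λ = 2 n t / m. The fourth-longest wavelength is m = 4: λ = 2 × 2.33 × 356 / 4.00 = 415 nm.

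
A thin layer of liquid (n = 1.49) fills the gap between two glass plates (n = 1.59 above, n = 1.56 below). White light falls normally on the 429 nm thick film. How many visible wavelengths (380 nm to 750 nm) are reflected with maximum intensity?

1

Top surface (1.59 → 1.49): reflection off a lower-index medium gives no phase shift.
At the lower boundary (n = 1.49 to n = 1.56) the reflected ray undergoes a half-wave phase shift.
Exactly one π shift → a net half-wave offset.
So the condition for constructive reflection is 2 n t = (m + ½) λ.
λ = 2 n t / (m + ½) = 1278 / (m + ½) nm.
m=1: 852 nm (IR); m=2: 511 nm (visible); m=3: 365 nm (UV).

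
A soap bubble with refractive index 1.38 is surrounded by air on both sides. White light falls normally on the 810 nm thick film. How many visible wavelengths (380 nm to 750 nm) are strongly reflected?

3

At the upper boundary (n = 1.0 to n = 1.38) the reflected ray undergoes a half-wave phase shift.
Ray reflecting at the bottom interface goes from n = 1.38 toward n = 1.0: no phase shift.
Net: one phase inversion between the two reflected rays.
With one net inversion, constructive interference in reflection requires 2 n t = (m + ½) λ.
λ = 2 n t / (m + ½) = 2236 / (m + ½) nm.
m=2: 894 nm (IR); m=3: 639 nm (visible); m=4: 497 nm (visible); m=5: 406 nm (visible); m=6: 344 nm (UV).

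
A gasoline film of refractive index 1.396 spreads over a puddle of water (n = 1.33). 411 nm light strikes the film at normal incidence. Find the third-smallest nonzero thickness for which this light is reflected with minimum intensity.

442 nm

Ray reflecting at the top interface goes from n = 1.0 toward n = 1.396: a half-wave phase shift.
Bottom surface (1.396 → 1.33): reflection off a lower-index medium gives no phase shift.
Exactly one π shift → a net half-wave offset.
For minimum reflection here: 2 n t = m λ.
The third-smallest nonzero thickness corresponds to m = 3: t = m λ / (2 n) = 3.00 × 411 / (2 × 1.396) = 442 nm.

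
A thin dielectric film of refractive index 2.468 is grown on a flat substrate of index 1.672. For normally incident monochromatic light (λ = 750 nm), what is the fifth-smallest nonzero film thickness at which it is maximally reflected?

At the upper boundary (n = 1.0 to n = 2.468) the reflected ray undergoes a half-wave phase shift.
Bottom surface (2.468 → 1.672): reflection off a lower-index medium gives no phase shift.
Exactly one π shift → a net half-wave offset.
With one net inversion, constructive interference in reflection requires 2 n t = (m + ½) λ.
The fifth-smallest nonzero thickness corresponds to m = 4: t = (m + ½) λ / (2 n) = 4.50 × 750 / (2 × 2.468) = 684 nm.

684 nm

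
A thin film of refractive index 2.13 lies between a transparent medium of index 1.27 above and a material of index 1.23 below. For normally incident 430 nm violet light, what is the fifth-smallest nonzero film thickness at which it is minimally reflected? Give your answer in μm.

Ray reflecting at the top interface goes from n = 1.27 toward n = 2.13: a half-wave phase shift.
Ray reflecting at the bottom interface goes from n = 2.13 toward n = 1.23: no phase shift.
Net: one phase inversion between the two reflected rays.
With one net inversion, destructive interference in reflection requires 2 n t = m λ.
The fifth-smallest nonzero thickness corresponds to m = 5: t = m λ / (2 n) = 5.00 × 430 / (2 × 2.13) = 505 nm.

0.505 μm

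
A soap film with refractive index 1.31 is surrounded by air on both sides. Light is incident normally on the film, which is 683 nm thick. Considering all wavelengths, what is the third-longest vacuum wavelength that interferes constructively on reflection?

At the upper boundary (n = 1.0 to n = 1.31) the reflected ray undergoes a half-wave phase shift.
Ray reflecting at the bottom interface goes from n = 1.31 toward n = 1.0: no phase shift.
The two reflections differ by half a wavelength.
For bright reflection here: 2 n t = (m + ½) λ.
λ = 2 n t / (m + ½). The third-longest wavelength is m = 2: λ = 2 × 1.31 × 683 / 2.50 = 716 nm.

716 nm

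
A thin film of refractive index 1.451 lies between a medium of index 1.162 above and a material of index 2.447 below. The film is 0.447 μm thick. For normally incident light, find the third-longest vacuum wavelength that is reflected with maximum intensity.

Ray reflecting at the top interface goes from n = 1.162 toward n = 1.451: a half-wave phase shift.
Bottom surface (1.451 → 2.447): reflection off a higher-index medium gives a half-wave phase shift.
Zero or two π shifts → no net half-wave offset.
So the condition for constructive reflection is 2 n t = m λ.
λ = 2 n t / m. The third-longest wavelength is m = 3: λ = 2 × 1.451 × 447 / 3.00 = 432 nm.

432 nm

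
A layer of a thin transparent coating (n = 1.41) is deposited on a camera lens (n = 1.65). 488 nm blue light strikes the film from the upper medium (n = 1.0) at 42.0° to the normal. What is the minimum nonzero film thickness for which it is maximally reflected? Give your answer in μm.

Ray reflecting at the top interface goes from n = 1.0 toward n = 1.41: a half-wave phase shift.
At the lower boundary (n = 1.41 to n = 1.65) the reflected ray undergoes a half-wave phase shift.
The two reflections carry the same phase change, so no net offset.
For maximum reflection here: 2 n t cos θ_r = m λ.
Snell's law: 1.0 sin 42.0° = 1.41 sin θ_r → sin θ_r = 0.475, cos θ_r = 0.880.
Minimum nonzero at m = 1: t = λ / (2 n cos θ_r) = 488 / (2 × 1.41 × 0.880) = 197 nm.

0.197 μm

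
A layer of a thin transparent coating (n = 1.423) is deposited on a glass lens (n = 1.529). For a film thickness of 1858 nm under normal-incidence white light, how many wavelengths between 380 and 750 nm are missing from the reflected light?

Ray reflecting at the top interface goes from n = 1.0 toward n = 1.423: a half-wave phase shift.
Bottom surface (1.423 → 1.529): reflection off a higher-index medium gives a half-wave phase shift.
Zero or two π shifts → no net half-wave offset.
So the condition for destructive reflection is 2 n t = (m + ½) λ.
λ = 2 n t / (m + ½) = 5288 / (m + ½) nm.
m=6: 814 nm (IR); m=7: 705 nm (visible); m=8: 622 nm (visible); m=9: 557 nm (visible); m=10: 504 nm (visible); m=11: 460 nm (visible); m=12: 423 nm (visible); m=13: 392 nm (visible); m=14: 365 nm (UV).

7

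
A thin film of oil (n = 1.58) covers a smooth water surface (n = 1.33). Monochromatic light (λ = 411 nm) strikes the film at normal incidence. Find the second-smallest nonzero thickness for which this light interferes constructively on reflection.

Top surface (1.0 → 1.58): reflection off a higher-index medium gives a half-wave phase shift.
Bottom surface (1.58 → 1.33): reflection off a lower-index medium gives no phase shift.
Net: one phase inversion between the two reflected rays.
With one net inversion, constructive interference in reflection requires 2 n t = (m + ½) λ.
The second-smallest nonzero thickness corresponds to m = 1: t = (m + ½) λ / (2 n) = 1.50 × 411 / (2 × 1.58) = 195 nm.

195 nm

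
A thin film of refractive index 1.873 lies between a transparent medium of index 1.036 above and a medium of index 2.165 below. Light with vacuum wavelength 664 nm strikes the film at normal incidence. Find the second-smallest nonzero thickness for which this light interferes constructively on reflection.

Ray reflecting at the top interface goes from n = 1.036 toward n = 1.873: a half-wave phase shift.
At the lower boundary (n = 1.873 to n = 2.165) the reflected ray undergoes a half-wave phase shift.
Zero or two π shifts → no net half-wave offset.
So the condition for constructive reflection is 2 n t = m λ.
The second-smallest nonzero thickness corresponds to m = 2: t = m λ / (2 n) = 2.00 × 664 / (2 × 1.873) = 355 nm.

355 nm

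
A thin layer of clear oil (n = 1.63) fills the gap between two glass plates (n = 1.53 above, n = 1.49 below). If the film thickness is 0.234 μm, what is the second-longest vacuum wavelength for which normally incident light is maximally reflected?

509 nm

Ray reflecting at the top interface goes from n = 1.53 toward n = 1.63: a half-wave phase shift.
At the lower boundary (n = 1.63 to n = 1.49) the reflected ray undergoes no phase shift.
The two reflections differ by half a wavelength.
For bright reflection here: 2 n t = (m + ½) λ.
λ = 2 n t / (m + ½). The second-longest wavelength is m = 1: λ = 2 × 1.63 × 234 / 1.50 = 509 nm.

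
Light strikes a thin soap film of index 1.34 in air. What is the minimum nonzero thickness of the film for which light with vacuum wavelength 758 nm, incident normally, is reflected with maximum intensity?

141 nm

Ray reflecting at the top interface goes from n = 1.0 toward n = 1.34: a half-wave phase shift.
Bottom surface (1.34 → 1.0): reflection off a lower-index medium gives no phase shift.
Exactly one π shift → a net half-wave offset.
So the condition for constructive reflection is 2 n t = (m + ½) λ.
Minimum at m = 0: t = λ / (4 n) = 758 / (4 × 1.34) = 141 nm.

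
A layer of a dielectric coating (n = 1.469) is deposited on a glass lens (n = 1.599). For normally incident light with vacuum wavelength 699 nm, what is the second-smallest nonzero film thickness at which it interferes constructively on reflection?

476 nm

At the upper boundary (n = 1.0 to n = 1.469) the reflected ray undergoes a half-wave phase shift.
At the lower boundary (n = 1.469 to n = 1.599) the reflected ray undergoes a half-wave phase shift.
The two reflections carry the same phase change, so no net offset.
With no net inversion, constructive interference in reflection requires 2 n t = m λ.
The second-smallest nonzero thickness corresponds to m = 2: t = m λ / (2 n) = 2.00 × 699 / (2 × 1.469) = 476 nm.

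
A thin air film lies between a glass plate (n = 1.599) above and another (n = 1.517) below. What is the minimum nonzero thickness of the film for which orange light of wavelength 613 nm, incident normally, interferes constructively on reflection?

At the upper boundary (n = 1.599 to n = 1.0) the reflected ray undergoes no phase shift.
At the lower boundary (n = 1.0 to n = 1.517) the reflected ray undergoes a half-wave phase shift.
Net: one phase inversion between the two reflected rays.
So the condition for constructive reflection is 2 n t = (m + ½) λ.
Minimum at m = 0: t = λ / (4 n) = 613 / (4 × 1.0) = 153 nm.

153 nm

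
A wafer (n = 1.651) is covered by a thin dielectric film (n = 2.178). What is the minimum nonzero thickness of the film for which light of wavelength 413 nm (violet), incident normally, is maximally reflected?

47.4 nm

At the upper boundary (n = 1.0 to n = 2.178) the reflected ray undergoes a half-wave phase shift.
Bottom surface (2.178 → 1.651): reflection off a lower-index medium gives no phase shift.
Net: one phase inversion between the two reflected rays.
With one net inversion, constructive interference in reflection requires 2 n t = (m + ½) λ.
Minimum at m = 0: t = λ / (4 n) = 413 / (4 × 2.178) = 47.4 nm.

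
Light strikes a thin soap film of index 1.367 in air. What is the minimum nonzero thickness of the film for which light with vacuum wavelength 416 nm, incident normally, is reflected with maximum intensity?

At the upper boundary (n = 1.0 to n = 1.367) the reflected ray undergoes a half-wave phase shift.
At the lower boundary (n = 1.367 to n = 1.0) the reflected ray undergoes no phase shift.
The two reflections differ by half a wavelength.
So the condition for constructive reflection is 2 n t = (m + ½) λ.
Minimum at m = 0: t = λ / (4 n) = 416 / (4 × 1.367) = 76.1 nm.

76.1 nm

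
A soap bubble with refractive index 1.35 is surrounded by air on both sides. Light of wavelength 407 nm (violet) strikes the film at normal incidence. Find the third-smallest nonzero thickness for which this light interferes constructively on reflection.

At the upper boundary (n = 1.0 to n = 1.35) the reflected ray undergoes a half-wave phase shift.
Ray reflecting at the bottom interface goes from n = 1.35 toward n = 1.0: no phase shift.
The two reflections differ by half a wavelength.
For strong reflection here: 2 n t = (m + ½) λ.
The third-smallest nonzero thickness corresponds to m = 2: t = (m + ½) λ / (2 n) = 2.50 × 407 / (2 × 1.35) = 377 nm.

377 nm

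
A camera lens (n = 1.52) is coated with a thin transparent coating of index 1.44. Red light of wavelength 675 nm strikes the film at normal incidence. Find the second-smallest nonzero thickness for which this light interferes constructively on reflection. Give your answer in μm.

0.469 μm

Top surface (1.0 → 1.44): reflection off a higher-index medium gives a half-wave phase shift.
Ray reflecting at the bottom interface goes from n = 1.44 toward n = 1.52: a half-wave phase shift.
Net: no relative phase inversion (both shifts match).
So the condition for constructive reflection is 2 n t = m λ.
The second-smallest nonzero thickness corresponds to m = 2: t = m λ / (2 n) = 2.00 × 675 / (2 × 1.44) = 469 nm.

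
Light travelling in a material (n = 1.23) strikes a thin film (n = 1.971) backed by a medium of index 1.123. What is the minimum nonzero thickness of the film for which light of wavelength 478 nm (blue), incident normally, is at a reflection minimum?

At the upper boundary (n = 1.23 to n = 1.971) the reflected ray undergoes a half-wave phase shift.
Bottom surface (1.971 → 1.123): reflection off a lower-index medium gives no phase shift.
Net: one phase inversion between the two reflected rays.
With one net inversion, destructive interference in reflection requires 2 n t = m λ.
Minimum nonzero at m = 1: t = λ / (2 n) = 478 / (2 × 1.971) = 121 nm.

121 nm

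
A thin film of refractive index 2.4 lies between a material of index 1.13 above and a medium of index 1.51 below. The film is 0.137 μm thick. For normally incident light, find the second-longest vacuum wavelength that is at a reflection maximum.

Ray reflecting at the top interface goes from n = 1.13 toward n = 2.4: a half-wave phase shift.
Ray reflecting at the bottom interface goes from n = 2.4 toward n = 1.51: no phase shift.
Exactly one π shift → a net half-wave offset.
For strong reflection here: 2 n t = (m + ½) λ.
λ = 2 n t / (m + ½). The second-longest wavelength is m = 1: λ = 2 × 2.4 × 137 / 1.50 = 438 nm.

438 nm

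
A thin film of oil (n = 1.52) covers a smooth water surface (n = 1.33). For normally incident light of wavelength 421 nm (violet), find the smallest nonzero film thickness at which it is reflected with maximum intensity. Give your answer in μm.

0.0692 μm

Ray reflecting at the top interface goes from n = 1.0 toward n = 1.52: a half-wave phase shift.
Bottom surface (1.52 → 1.33): reflection off a lower-index medium gives no phase shift.
Exactly one π shift → a net half-wave offset.
So the condition for constructive reflection is 2 n t = (m + ½) λ.
Minimum at m = 0: t = λ / (4 n) = 421 / (4 × 1.52) = 69.2 nm.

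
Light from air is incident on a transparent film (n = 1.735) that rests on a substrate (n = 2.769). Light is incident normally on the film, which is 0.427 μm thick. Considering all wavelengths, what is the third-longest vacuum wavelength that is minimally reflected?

Ray reflecting at the top interface goes from n = 1.0 toward n = 1.735: a half-wave phase shift.
Ray reflecting at the bottom interface goes from n = 1.735 toward n = 2.769: a half-wave phase shift.
Zero or two π shifts → no net half-wave offset.
For weak reflection here: 2 n t = (m + ½) λ.
λ = 2 n t / (m + ½). The third-longest wavelength is m = 2: λ = 2 × 1.735 × 427 / 2.50 = 593 nm.

593 nm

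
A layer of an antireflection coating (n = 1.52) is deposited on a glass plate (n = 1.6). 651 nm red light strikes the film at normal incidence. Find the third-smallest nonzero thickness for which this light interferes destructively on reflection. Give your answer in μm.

0.535 μm

Ray reflecting at the top interface goes from n = 1.0 toward n = 1.52: a half-wave phase shift.
Bottom surface (1.52 → 1.6): reflection off a higher-index medium gives a half-wave phase shift.
Zero or two π shifts → no net half-wave offset.
With no net inversion, destructive interference in reflection requires 2 n t = (m + ½) λ.
The third-smallest nonzero thickness corresponds to m = 2: t = (m + ½) λ / (2 n) = 2.50 × 651 / (2 × 1.52) = 535 nm.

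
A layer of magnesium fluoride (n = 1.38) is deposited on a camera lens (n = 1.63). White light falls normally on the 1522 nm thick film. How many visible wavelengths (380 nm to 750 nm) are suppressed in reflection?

5

Ray reflecting at the top interface goes from n = 1.0 toward n = 1.38: a half-wave phase shift.
At the lower boundary (n = 1.38 to n = 1.63) the reflected ray undergoes a half-wave phase shift.
The two reflections carry the same phase change, so no net offset.
For weak reflection here: 2 n t = (m + ½) λ.
λ = 2 n t / (m + ½) = 4201 / (m + ½) nm.
m=5: 764 nm (IR); m=6: 646 nm (visible); m=7: 560 nm (visible); m=8: 494 nm (visible); m=9: 442 nm (visible); m=10: 400 nm (visible); m=11: 365 nm (UV).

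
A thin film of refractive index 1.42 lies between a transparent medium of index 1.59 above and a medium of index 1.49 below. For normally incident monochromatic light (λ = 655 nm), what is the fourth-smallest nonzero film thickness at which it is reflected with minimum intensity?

923 nm

Ray reflecting at the top interface goes from n = 1.59 toward n = 1.42: no phase shift.
Ray reflecting at the bottom interface goes from n = 1.42 toward n = 1.49: a half-wave phase shift.
Exactly one π shift → a net half-wave offset.
For weak reflection here: 2 n t = m λ.
The fourth-smallest nonzero thickness corresponds to m = 4: t = m λ / (2 n) = 4.00 × 655 / (2 × 1.42) = 923 nm.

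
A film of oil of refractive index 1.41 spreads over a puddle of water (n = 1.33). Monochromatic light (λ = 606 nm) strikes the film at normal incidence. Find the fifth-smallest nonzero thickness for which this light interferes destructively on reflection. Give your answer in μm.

At the upper boundary (n = 1.0 to n = 1.41) the reflected ray undergoes a half-wave phase shift.
Bottom surface (1.41 → 1.33): reflection off a lower-index medium gives no phase shift.
The two reflections differ by half a wavelength.
With one net inversion, destructive interference in reflection requires 2 n t = m λ.
The fifth-smallest nonzero thickness corresponds to m = 5: t = m λ / (2 n) = 5.00 × 606 / (2 × 1.41) = 1074 nm.

1.07 μm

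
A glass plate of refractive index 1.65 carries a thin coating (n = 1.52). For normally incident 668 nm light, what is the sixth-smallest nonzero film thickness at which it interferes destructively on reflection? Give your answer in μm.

At the upper boundary (n = 1.0 to n = 1.52) the reflected ray undergoes a half-wave phase shift.
Bottom surface (1.52 → 1.65): reflection off a higher-index medium gives a half-wave phase shift.
Zero or two π shifts → no net half-wave offset.
With no net inversion, destructive interference in reflection requires 2 n t = (m + ½) λ.
The sixth-smallest nonzero thickness corresponds to m = 5: t = (m + ½) λ / (2 n) = 5.50 × 668 / (2 × 1.52) = 1209 nm.

1.21 μm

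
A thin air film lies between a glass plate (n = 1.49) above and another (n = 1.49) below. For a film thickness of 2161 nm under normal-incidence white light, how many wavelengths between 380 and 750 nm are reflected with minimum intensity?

Ray reflecting at the top interface goes from n = 1.49 toward n = 1.0: no phase shift.
Ray reflecting at the bottom interface goes from n = 1.0 toward n = 1.49: a half-wave phase shift.
Net: one phase inversion between the two reflected rays.
So the condition for destructive reflection is 2 n t = m λ.
λ = 2 n t / m = 4322 / m nm.
m=5: 864 nm (IR); m=6: 720 nm (visible); m=7: 617 nm (visible); m=8: 540 nm (visible); m=9: 480 nm (visible); m=10: 432 nm (visible); m=11: 393 nm (visible); m=12: 360 nm (UV).

6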